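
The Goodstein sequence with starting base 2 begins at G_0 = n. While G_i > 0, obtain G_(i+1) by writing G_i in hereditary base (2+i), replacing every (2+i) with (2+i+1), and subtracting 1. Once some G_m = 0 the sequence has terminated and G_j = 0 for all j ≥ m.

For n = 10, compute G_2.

G_0 = 10. HB_2(10) = 2^(2 + 1) + 2. Bump = 84. G_1 = 83.
G_1 = 83. HB_3(83) = 3^(3 + 1) + 2. Bump = 1026. G_2 = 1025.
G_2 = 1025. HB_4(1025) = 4^(4 + 1) + 1. Bump = 15626. G_3 = 15625.

1025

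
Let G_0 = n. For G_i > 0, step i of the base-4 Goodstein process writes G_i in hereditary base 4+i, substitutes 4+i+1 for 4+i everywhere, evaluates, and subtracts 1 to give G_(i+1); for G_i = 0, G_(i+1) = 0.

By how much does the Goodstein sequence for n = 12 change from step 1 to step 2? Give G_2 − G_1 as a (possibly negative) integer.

12 —HB4→ 3·4 —bump→ 3·5 = 15 —(−1)→ 14
14 —HB5→ 2·5 + 4 —bump→ 2·6 + 4 = 16 —(−1)→ 15

1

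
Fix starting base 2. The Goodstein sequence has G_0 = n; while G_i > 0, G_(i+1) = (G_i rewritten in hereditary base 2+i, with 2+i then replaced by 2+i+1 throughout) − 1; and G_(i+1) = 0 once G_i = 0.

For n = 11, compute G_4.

279937

step 0: 11 = 2^(2 + 1) + 2 + 1; sub 3 for 2: 3^(3 + 1) + 3 + 1; = 85; G_1 = 85−1 = 84
step 1: 84 = 3^(3 + 1) + 3; sub 4 for 3: 4^(4 + 1) + 4; = 1028; G_2 = 1028−1 = 1027
step 2: 1027 = 4^(4 + 1) + 3; sub 5 for 4: 5^(5 + 1) + 3; = 15628; G_3 = 15628−1 = 15627
step 3: 15627 = 5^(5 + 1) + 2; sub 6 for 5: 6^(6 + 1) + 2; = 279938; G_4 = 279938−1 = 279937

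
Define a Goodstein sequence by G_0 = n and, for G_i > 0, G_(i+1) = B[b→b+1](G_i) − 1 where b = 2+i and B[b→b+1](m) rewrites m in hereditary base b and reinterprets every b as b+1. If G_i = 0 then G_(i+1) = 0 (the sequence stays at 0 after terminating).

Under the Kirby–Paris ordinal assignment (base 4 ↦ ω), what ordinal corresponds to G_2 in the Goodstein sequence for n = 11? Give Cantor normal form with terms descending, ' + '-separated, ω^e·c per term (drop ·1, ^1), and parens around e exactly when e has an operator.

ω^(ω + 1) + 3

11 —HB2→ 2^(2 + 1) + 2 + 1 —bump→ 3^(3 + 1) + 3 + 1 = 85 —(−1)→ 84
84 —HB3→ 3^(3 + 1) + 3 —bump→ 4^(4 + 1) + 4 = 1028 —(−1)→ 1027
1027 —HB4→ 4^(4 + 1) + 3 —bump→ 5^(5 + 1) + 3 = 15628 —(−1)→ 15627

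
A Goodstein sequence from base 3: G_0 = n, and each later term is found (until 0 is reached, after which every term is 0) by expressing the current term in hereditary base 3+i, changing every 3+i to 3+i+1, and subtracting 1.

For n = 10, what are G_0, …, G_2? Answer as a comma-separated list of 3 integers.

10, 16, 24

i=0: 10 = 3^2 + 1 (b=3); 3→4: 4^2 + 1 = 17; 17−1 = 16
i=1: 16 = 4^2 (b=4); 4→5: 5^2 = 25; 25−1 = 24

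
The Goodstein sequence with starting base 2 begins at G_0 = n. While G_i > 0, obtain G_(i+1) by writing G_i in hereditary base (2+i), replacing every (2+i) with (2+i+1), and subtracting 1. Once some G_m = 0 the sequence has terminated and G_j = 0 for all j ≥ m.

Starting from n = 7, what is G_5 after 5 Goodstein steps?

G_0 = 7. HB_2(7) = 2^2 + 2 + 1. Bump = 31. G_1 = 30.
G_1 = 30. HB_3(30) = 3^3 + 3. Bump = 260. G_2 = 259.
G_2 = 259. HB_4(259) = 4^4 + 3. Bump = 3128. G_3 = 3127.
G_3 = 3127. HB_5(3127) = 5^5 + 2. Bump = 46658. G_4 = 46657.
G_4 = 46657. HB_6(46657) = 6^6 + 1. Bump = 823544. G_5 = 823543.
G_5 = 823543. HB_7(823543) = 7^7. Bump = 16777216. G_6 = 16777215.

823543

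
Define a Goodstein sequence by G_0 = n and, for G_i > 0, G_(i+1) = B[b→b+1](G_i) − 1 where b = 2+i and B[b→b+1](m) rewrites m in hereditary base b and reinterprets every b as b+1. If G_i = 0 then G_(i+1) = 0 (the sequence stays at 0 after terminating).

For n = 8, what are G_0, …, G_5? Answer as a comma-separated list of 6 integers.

i=0: 8 = 2^(2 + 1) (b=2); 2→3: 3^(3 + 1) = 81; 81−1 = 80
i=1: 80 = 2·3^3 + 2·3^2 + 2·3 + 2 (b=3); 3→4: 2·4^4 + 2·4^2 + 2·4 + 2 = 554; 554−1 = 553
i=2: 553 = 2·4^4 + 2·4^2 + 2·4 + 1 (b=4); 4→5: 2·5^5 + 2·5^2 + 2·5 + 1 = 6311; 6311−1 = 6310
i=3: 6310 = 2·5^5 + 2·5^2 + 2·5 (b=5); 5→6: 2·6^6 + 2·6^2 + 2·6 = 93396; 93396−1 = 93395
i=4: 93395 = 2·6^6 + 2·6^2 + 6 + 5 (b=6); 6→7: 2·7^7 + 2·7^2 + 7 + 5 = 1647196; 1647196−1 = 1647195

8, 80, 553, 6310, 93395, 1647195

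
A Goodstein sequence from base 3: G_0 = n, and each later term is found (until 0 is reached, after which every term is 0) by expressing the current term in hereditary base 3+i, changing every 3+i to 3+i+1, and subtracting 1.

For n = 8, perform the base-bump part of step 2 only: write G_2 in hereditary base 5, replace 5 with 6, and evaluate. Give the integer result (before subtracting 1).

12

step 0: 8 = 2·3 + 2; sub 4 for 3: 2·4 + 2; = 10; G_1 = 10−1 = 9
step 1: 9 = 2·4 + 1; sub 5 for 4: 2·5 + 1; = 11; G_2 = 11−1 = 10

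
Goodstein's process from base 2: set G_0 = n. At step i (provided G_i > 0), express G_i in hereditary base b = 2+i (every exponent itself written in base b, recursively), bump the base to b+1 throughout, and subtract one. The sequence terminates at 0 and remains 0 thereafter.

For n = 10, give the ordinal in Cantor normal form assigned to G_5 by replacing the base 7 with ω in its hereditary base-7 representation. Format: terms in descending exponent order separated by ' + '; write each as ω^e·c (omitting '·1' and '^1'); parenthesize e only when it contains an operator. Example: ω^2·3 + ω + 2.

ω^ω·5 + ω^5·5 + ω^4·5 + ω^3·5 + ω^2·5 + ω·5 + 4

(0) 10|_2 = 2^(2 + 1) + 2 ↦ 3^(3 + 1) + 3|_3 = 84 ⇒ 83
(1) 83|_3 = 3^(3 + 1) + 2 ↦ 4^(4 + 1) + 2|_4 = 1026 ⇒ 1025
(2) 1025|_4 = 4^(4 + 1) + 1 ↦ 5^(5 + 1) + 1|_5 = 15626 ⇒ 15625
(3) 15625|_5 = 5^(5 + 1) ↦ 6^(6 + 1)|_6 = 279936 ⇒ 279935
(4) 279935|_6 = 5·6^6 + 5·6^5 + 5·6^4 + 5·6^3 + 5·6^2 + 5·6 + 5 ↦ 5·7^7 + 5·7^5 + 5·7^4 + 5·7^3 + 5·7^2 + 5·7 + 5|_7 = 4215755 ⇒ 4215754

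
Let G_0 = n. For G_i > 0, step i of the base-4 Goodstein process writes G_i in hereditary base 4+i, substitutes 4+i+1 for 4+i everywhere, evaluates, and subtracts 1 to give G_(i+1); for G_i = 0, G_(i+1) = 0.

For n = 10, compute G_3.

13

base 4: 10 = 2·4 + 2; at 5: 2·5 + 2 = 12; next = 11
base 5: 11 = 2·5 + 1; at 6: 2·6 + 1 = 13; next = 12
base 6: 12 = 2·6; at 7: 2·7 = 14; next = 13
base 7: 13 = 7 + 6; at 8: 8 + 6 = 14; next = 13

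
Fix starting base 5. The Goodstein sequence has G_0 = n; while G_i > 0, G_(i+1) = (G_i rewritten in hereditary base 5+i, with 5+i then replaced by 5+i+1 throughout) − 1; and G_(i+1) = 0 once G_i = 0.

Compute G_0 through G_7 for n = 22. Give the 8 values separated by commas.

22 —HB5→ 4·5 + 2 —bump→ 4·6 + 2 = 26 —(−1)→ 25
25 —HB6→ 4·6 + 1 —bump→ 4·7 + 1 = 29 —(−1)→ 28
28 —HB7→ 4·7 —bump→ 4·8 = 32 —(−1)→ 31
31 —HB8→ 3·8 + 7 —bump→ 3·9 + 7 = 34 —(−1)→ 33
33 —HB9→ 3·9 + 6 —bump→ 3·10 + 6 = 36 —(−1)→ 35
35 —HB10→ 3·10 + 5 —bump→ 3·11 + 5 = 38 —(−1)→ 37
37 —HB11→ 3·11 + 4 —bump→ 3·12 + 4 = 40 —(−1)→ 39

22, 25, 28, 31, 33, 35, 37, 39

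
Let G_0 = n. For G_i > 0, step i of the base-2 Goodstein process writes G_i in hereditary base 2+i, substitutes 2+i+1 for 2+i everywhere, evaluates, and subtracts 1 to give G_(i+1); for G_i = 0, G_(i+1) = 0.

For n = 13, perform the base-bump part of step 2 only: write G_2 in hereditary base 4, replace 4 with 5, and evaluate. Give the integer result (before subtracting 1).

16093

13 —HB2→ 2^(2 + 1) + 2^2 + 1 —bump→ 3^(3 + 1) + 3^3 + 1 = 109 —(−1)→ 108
108 —HB3→ 3^(3 + 1) + 3^3 —bump→ 4^(4 + 1) + 4^4 = 1280 —(−1)→ 1279
1279 —HB4→ 4^(4 + 1) + 3·4^3 + 3·4^2 + 3·4 + 3 —bump→ 5^(5 + 1) + 3·5^3 + 3·5^2 + 3·5 + 3 = 16093 —(−1)→ 16092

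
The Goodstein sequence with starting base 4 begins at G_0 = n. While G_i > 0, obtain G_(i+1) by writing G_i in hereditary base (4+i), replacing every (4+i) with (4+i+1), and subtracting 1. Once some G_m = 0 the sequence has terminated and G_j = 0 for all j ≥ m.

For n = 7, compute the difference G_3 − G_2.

0

(0) 7|_4 = 4 + 3 ↦ 5 + 3|_5 = 8 ⇒ 7
(1) 7|_5 = 5 + 2 ↦ 6 + 2|_6 = 8 ⇒ 7
(2) 7|_6 = 6 + 1 ↦ 7 + 1|_7 = 8 ⇒ 7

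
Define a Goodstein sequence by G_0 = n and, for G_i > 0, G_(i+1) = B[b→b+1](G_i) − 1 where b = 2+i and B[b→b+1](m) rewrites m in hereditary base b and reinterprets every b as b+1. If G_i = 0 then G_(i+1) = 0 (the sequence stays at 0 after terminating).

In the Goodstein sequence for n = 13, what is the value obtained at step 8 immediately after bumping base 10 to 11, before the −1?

3138428381104

i=0: 13 = 2^(2 + 1) + 2^2 + 1 (b=2); 2→3: 3^(3 + 1) + 3^3 + 1 = 109; 109−1 = 108
i=1: 108 = 3^(3 + 1) + 3^3 (b=3); 3→4: 4^(4 + 1) + 4^4 = 1280; 1280−1 = 1279
i=2: 1279 = 4^(4 + 1) + 3·4^3 + 3·4^2 + 3·4 + 3 (b=4); 4→5: 5^(5 + 1) + 3·5^3 + 3·5^2 + 3·5 + 3 = 16093; 16093−1 = 16092
i=3: 16092 = 5^(5 + 1) + 3·5^3 + 3·5^2 + 3·5 + 2 (b=5); 5→6: 6^(6 + 1) + 3·6^3 + 3·6^2 + 3·6 + 2 = 280712; 280712−1 = 280711
i=4: 280711 = 6^(6 + 1) + 3·6^3 + 3·6^2 + 3·6 + 1 (b=6); 6→7: 7^(7 + 1) + 3·7^3 + 3·7^2 + 3·7 + 1 = 5765999; 5765999−1 = 5765998
i=5: 5765998 = 7^(7 + 1) + 3·7^3 + 3·7^2 + 3·7 (b=7); 7→8: 8^(8 + 1) + 3·8^3 + 3·8^2 + 3·8 = 134219480; 134219480−1 = 134219479
i=6: 134219479 = 8^(8 + 1) + 3·8^3 + 3·8^2 + 2·8 + 7 (b=8); 8→9: 9^(9 + 1) + 3·9^3 + 3·9^2 + 2·9 + 7 = 3486786856; 3486786856−1 = 3486786855
i=7: 3486786855 = 9^(9 + 1) + 3·9^3 + 3·9^2 + 2·9 + 6 (b=9); 9→10: 10^(10 + 1) + 3·10^3 + 3·10^2 + 2·10 + 6 = 100000003326; 100000003326−1 = 100000003325
i=8: 100000003325 = 10^(10 + 1) + 3·10^3 + 3·10^2 + 2·10 + 5 (b=10); 10→11: 11^(11 + 1) + 3·11^3 + 3·11^2 + 2·11 + 5 = 3138428381104; 3138428381104−1 = 3138428381103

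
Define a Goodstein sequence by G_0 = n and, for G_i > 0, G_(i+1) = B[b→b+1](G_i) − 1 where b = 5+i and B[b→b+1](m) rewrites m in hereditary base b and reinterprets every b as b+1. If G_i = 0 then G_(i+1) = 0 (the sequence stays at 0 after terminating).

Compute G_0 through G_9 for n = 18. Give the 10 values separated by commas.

G_0 = 18. HB_5(18) = 3·5 + 3. Bump = 21. G_1 = 20.
G_1 = 20. HB_6(20) = 3·6 + 2. Bump = 23. G_2 = 22.
G_2 = 22. HB_7(22) = 3·7 + 1. Bump = 25. G_3 = 24.
G_3 = 24. HB_8(24) = 3·8. Bump = 27. G_4 = 26.
G_4 = 26. HB_9(26) = 2·9 + 8. Bump = 28. G_5 = 27.
G_5 = 27. HB_10(27) = 2·10 + 7. Bump = 29. G_6 = 28.
G_6 = 28. HB_11(28) = 2·11 + 6. Bump = 30. G_7 = 29.
G_7 = 29. HB_12(29) = 2·12 + 5. Bump = 31. G_8 = 30.
G_8 = 30. HB_13(30) = 2·13 + 4. Bump = 32. G_9 = 31.

18, 20, 22, 24, 26, 27, 28, 29, 30, 31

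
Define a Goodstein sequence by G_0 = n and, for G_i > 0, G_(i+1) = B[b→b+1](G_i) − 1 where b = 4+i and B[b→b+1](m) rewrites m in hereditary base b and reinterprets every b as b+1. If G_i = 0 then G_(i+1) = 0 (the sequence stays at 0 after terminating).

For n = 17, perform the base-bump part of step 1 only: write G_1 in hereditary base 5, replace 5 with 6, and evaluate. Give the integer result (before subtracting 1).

G_0=17  [base 4] 4^2 + 1  →[4↦5]→  5^2 + 1 = 26  −1 ⇒ G_1=25
G_1=25  [base 5] 5^2  →[5↦6]→  6^2 = 36  −1 ⇒ G_2=35

36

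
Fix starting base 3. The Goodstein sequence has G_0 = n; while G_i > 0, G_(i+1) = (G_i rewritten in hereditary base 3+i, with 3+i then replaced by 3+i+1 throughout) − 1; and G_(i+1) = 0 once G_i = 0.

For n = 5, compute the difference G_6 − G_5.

-1

[0] 5 ≡ 3 + 2 (base 3). Lift 4: 6. −1: 5.
[1] 5 ≡ 4 + 1 (base 4). Lift 5: 6. −1: 5.
[2] 5 ≡ 5 (base 5). Lift 6: 6. −1: 5.
[3] 5 ≡ 5 (base 6). Lift 7: 5. −1: 4.
[4] 4 ≡ 4 (base 7). Lift 8: 4. −1: 3.
[5] 3 ≡ 3 (base 8). Lift 9: 3. −1: 2.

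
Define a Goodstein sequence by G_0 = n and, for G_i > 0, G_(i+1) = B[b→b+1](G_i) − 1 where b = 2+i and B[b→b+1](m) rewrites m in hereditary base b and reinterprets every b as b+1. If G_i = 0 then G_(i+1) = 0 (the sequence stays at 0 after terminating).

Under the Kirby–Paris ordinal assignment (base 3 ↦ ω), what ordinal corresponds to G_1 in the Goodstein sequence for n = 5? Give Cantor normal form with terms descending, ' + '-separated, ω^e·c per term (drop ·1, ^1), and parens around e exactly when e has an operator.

step 0: 5 = 2^2 + 1; sub 3 for 2: 3^3 + 1; = 28; G_1 = 28−1 = 27
step 1: 27 = 3^3; sub 4 for 3: 4^4; = 256; G_2 = 256−1 = 255

ω^ω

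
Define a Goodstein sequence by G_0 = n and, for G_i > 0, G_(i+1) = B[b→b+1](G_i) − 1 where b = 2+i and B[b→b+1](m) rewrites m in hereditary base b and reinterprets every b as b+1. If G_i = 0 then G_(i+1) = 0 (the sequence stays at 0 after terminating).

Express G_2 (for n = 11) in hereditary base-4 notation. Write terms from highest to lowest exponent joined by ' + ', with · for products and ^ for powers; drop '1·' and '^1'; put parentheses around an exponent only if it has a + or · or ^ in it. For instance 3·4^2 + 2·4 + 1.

step 0: 11 = 2^(2 + 1) + 2 + 1; sub 3 for 2: 3^(3 + 1) + 3 + 1; = 85; G_1 = 85−1 = 84
step 1: 84 = 3^(3 + 1) + 3; sub 4 for 3: 4^(4 + 1) + 4; = 1028; G_2 = 1028−1 = 1027

4^(4 + 1) + 3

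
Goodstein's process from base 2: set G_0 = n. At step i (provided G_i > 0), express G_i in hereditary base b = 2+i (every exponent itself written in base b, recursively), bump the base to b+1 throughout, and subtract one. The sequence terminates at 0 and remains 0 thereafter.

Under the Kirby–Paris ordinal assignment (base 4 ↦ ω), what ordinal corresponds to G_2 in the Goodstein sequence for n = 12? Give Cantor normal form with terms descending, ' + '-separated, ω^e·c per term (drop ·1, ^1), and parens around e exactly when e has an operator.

ω^(ω + 1) + ω^2·2 + ω·2 + 1

(0) 12|_2 = 2^(2 + 1) + 2^2 ↦ 3^(3 + 1) + 3^3|_3 = 108 ⇒ 107
(1) 107|_3 = 3^(3 + 1) + 2·3^2 + 2·3 + 2 ↦ 4^(4 + 1) + 2·4^2 + 2·4 + 2|_4 = 1066 ⇒ 1065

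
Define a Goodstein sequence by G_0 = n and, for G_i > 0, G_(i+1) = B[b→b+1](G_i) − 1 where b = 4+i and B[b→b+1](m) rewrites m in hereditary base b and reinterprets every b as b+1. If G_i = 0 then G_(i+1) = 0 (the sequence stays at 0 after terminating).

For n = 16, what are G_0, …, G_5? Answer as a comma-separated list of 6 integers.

16, 24, 27, 30, 33, 36

G_0=16  [base 4] 4^2  →[4↦5]→  5^2 = 25  −1 ⇒ G_1=24
G_1=24  [base 5] 4·5 + 4  →[5↦6]→  4·6 + 4 = 28  −1 ⇒ G_2=27
G_2=27  [base 6] 4·6 + 3  →[6↦7]→  4·7 + 3 = 31  −1 ⇒ G_3=30
G_3=30  [base 7] 4·7 + 2  →[7↦8]→  4·8 + 2 = 34  −1 ⇒ G_4=33
G_4=33  [base 8] 4·8 + 1  →[8↦9]→  4·9 + 1 = 37  −1 ⇒ G_5=36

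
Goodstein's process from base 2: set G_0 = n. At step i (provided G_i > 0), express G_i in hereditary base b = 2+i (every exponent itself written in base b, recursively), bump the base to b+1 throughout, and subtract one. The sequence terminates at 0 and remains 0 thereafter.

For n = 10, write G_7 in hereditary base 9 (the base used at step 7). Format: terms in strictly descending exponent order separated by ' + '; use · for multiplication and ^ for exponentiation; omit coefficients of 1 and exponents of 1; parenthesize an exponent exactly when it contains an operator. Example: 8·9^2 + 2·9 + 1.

5·9^9 + 5·9^5 + 5·9^4 + 5·9^3 + 5·9^2 + 5·9 + 2

(0) 10|_2 = 2^(2 + 1) + 2 ↦ 3^(3 + 1) + 3|_3 = 84 ⇒ 83
(1) 83|_3 = 3^(3 + 1) + 2 ↦ 4^(4 + 1) + 2|_4 = 1026 ⇒ 1025
(2) 1025|_4 = 4^(4 + 1) + 1 ↦ 5^(5 + 1) + 1|_5 = 15626 ⇒ 15625
(3) 15625|_5 = 5^(5 + 1) ↦ 6^(6 + 1)|_6 = 279936 ⇒ 279935
(4) 279935|_6 = 5·6^6 + 5·6^5 + 5·6^4 + 5·6^3 + 5·6^2 + 5·6 + 5 ↦ 5·7^7 + 5·7^5 + 5·7^4 + 5·7^3 + 5·7^2 + 5·7 + 5|_7 = 4215755 ⇒ 4215754
(5) 4215754|_7 = 5·7^7 + 5·7^5 + 5·7^4 + 5·7^3 + 5·7^2 + 5·7 + 4 ↦ 5·8^8 + 5·8^5 + 5·8^4 + 5·8^3 + 5·8^2 + 5·8 + 4|_8 = 84073324 ⇒ 84073323
(6) 84073323|_8 = 5·8^8 + 5·8^5 + 5·8^4 + 5·8^3 + 5·8^2 + 5·8 + 3 ↦ 5·9^9 + 5·9^5 + 5·9^4 + 5·9^3 + 5·9^2 + 5·9 + 3|_9 = 1937434593 ⇒ 1937434592
(7) 1937434592|_9 = 5·9^9 + 5·9^5 + 5·9^4 + 5·9^3 + 5·9^2 + 5·9 + 2 ↦ 5·10^10 + 5·10^5 + 5·10^4 + 5·10^3 + 5·10^2 + 5·10 + 2|_10 = 50000555552 ⇒ 50000555551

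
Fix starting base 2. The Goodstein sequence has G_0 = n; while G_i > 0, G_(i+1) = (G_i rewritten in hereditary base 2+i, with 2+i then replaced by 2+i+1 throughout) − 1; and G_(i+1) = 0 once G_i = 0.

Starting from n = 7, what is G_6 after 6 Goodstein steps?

16777215

[0] 7 ≡ 2^2 + 2 + 1 (base 2). Lift 3: 31. −1: 30.
[1] 30 ≡ 3^3 + 3 (base 3). Lift 4: 260. −1: 259.
[2] 259 ≡ 4^4 + 3 (base 4). Lift 5: 3128. −1: 3127.
[3] 3127 ≡ 5^5 + 2 (base 5). Lift 6: 46658. −1: 46657.
[4] 46657 ≡ 6^6 + 1 (base 6). Lift 7: 823544. −1: 823543.
[5] 823543 ≡ 7^7 (base 7). Lift 8: 16777216. −1: 16777215.
[6] 16777215 ≡ 7·8^7 + 7·8^6 + 7·8^5 + 7·8^4 + 7·8^3 + 7·8^2 + 7·8 + 7 (base 8). Lift 9: 37665880. −1: 37665879.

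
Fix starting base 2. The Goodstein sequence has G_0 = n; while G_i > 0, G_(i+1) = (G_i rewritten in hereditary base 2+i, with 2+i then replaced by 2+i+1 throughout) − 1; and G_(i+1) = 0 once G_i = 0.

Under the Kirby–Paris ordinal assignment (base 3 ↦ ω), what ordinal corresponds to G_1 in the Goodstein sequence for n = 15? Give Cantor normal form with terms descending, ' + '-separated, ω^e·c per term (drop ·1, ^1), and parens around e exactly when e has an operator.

ω^(ω + 1) + ω^ω + ω

[0] 15 ≡ 2^(2 + 1) + 2^2 + 2 + 1 (base 2). Lift 3: 112. −1: 111.
[1] 111 ≡ 3^(3 + 1) + 3^3 + 3 (base 3). Lift 4: 1284. −1: 1283.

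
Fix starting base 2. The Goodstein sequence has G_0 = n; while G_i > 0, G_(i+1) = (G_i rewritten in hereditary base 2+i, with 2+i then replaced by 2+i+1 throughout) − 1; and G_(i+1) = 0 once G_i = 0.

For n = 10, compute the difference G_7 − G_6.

G_0 = 10. HB_2(10) = 2^(2 + 1) + 2. Bump = 84. G_1 = 83.
G_1 = 83. HB_3(83) = 3^(3 + 1) + 2. Bump = 1026. G_2 = 1025.
G_2 = 1025. HB_4(1025) = 4^(4 + 1) + 1. Bump = 15626. G_3 = 15625.
G_3 = 15625. HB_5(15625) = 5^(5 + 1). Bump = 279936. G_4 = 279935.
G_4 = 279935. HB_6(279935) = 5·6^6 + 5·6^5 + 5·6^4 + 5·6^3 + 5·6^2 + 5·6 + 5. Bump = 4215755. G_5 = 4215754.
G_5 = 4215754. HB_7(4215754) = 5·7^7 + 5·7^5 + 5·7^4 + 5·7^3 + 5·7^2 + 5·7 + 4. Bump = 84073324. G_6 = 84073323.
G_6 = 84073323. HB_8(84073323) = 5·8^8 + 5·8^5 + 5·8^4 + 5·8^3 + 5·8^2 + 5·8 + 3. Bump = 1937434593. G_7 = 1937434592.

1853361269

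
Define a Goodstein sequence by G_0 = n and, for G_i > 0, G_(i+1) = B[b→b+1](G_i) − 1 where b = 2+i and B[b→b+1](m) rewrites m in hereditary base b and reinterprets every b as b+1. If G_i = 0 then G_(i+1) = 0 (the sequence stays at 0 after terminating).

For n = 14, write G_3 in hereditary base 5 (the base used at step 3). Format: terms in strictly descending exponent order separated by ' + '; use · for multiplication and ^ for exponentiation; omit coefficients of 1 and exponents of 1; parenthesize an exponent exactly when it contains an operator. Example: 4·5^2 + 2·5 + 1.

5^(5 + 1) + 5^5

i=0: 14 = 2^(2 + 1) + 2^2 + 2 (b=2); 2→3: 3^(3 + 1) + 3^3 + 3 = 111; 111−1 = 110
i=1: 110 = 3^(3 + 1) + 3^3 + 2 (b=3); 3→4: 4^(4 + 1) + 4^4 + 2 = 1282; 1282−1 = 1281
i=2: 1281 = 4^(4 + 1) + 4^4 + 1 (b=4); 4→5: 5^(5 + 1) + 5^5 + 1 = 18751; 18751−1 = 18750
i=3: 18750 = 5^(5 + 1) + 5^5 (b=5); 5→6: 6^(6 + 1) + 6^6 = 326592; 326592−1 = 326591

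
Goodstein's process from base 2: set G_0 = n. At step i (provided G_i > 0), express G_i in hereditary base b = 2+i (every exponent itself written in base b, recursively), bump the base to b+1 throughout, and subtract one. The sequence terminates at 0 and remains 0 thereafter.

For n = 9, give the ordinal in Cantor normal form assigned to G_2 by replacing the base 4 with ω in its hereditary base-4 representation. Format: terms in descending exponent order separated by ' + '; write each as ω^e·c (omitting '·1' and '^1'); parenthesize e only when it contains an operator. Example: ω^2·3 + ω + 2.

(0) 9|_2 = 2^(2 + 1) + 1 ↦ 3^(3 + 1) + 1|_3 = 82 ⇒ 81
(1) 81|_3 = 3^(3 + 1) ↦ 4^(4 + 1)|_4 = 1024 ⇒ 1023
(2) 1023|_4 = 3·4^4 + 3·4^3 + 3·4^2 + 3·4 + 3 ↦ 3·5^5 + 3·5^3 + 3·5^2 + 3·5 + 3|_5 = 9843 ⇒ 9842

ω^ω·3 + ω^3·3 + ω^2·3 + ω·3 + 3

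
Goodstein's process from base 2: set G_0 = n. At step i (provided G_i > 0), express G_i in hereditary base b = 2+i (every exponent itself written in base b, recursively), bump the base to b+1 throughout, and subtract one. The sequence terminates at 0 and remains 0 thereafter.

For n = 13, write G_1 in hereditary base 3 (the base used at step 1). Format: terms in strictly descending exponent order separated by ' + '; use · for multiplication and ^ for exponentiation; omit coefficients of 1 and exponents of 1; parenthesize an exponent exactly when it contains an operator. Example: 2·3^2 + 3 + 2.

13 —HB2→ 2^(2 + 1) + 2^2 + 1 —bump→ 3^(3 + 1) + 3^3 + 1 = 109 —(−1)→ 108
108 —HB3→ 3^(3 + 1) + 3^3 —bump→ 4^(4 + 1) + 4^4 = 1280 —(−1)→ 1279

3^(3 + 1) + 3^3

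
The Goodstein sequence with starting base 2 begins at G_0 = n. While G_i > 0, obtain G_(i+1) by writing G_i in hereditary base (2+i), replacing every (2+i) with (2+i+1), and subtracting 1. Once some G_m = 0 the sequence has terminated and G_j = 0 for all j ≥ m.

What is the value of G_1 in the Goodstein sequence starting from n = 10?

(0) 10|_2 = 2^(2 + 1) + 2 ↦ 3^(3 + 1) + 3|_3 = 84 ⇒ 83
(1) 83|_3 = 3^(3 + 1) + 2 ↦ 4^(4 + 1) + 2|_4 = 1026 ⇒ 1025

83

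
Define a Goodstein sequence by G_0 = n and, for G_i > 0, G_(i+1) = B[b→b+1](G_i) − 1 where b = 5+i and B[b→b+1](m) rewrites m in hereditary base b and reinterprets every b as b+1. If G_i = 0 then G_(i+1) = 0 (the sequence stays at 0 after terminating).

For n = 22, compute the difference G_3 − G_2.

[0] 22 ≡ 4·5 + 2 (base 5). Lift 6: 26. −1: 25.
[1] 25 ≡ 4·6 + 1 (base 6). Lift 7: 29. −1: 28.
[2] 28 ≡ 4·7 (base 7). Lift 8: 32. −1: 31.

3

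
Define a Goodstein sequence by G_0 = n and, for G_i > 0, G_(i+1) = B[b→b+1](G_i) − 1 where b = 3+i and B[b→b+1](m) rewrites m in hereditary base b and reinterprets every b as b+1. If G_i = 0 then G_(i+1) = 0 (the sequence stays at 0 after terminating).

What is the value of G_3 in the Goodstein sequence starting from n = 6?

7

G_0 = 6. HB_3(6) = 2·3. Bump = 8. G_1 = 7.
G_1 = 7. HB_4(7) = 4 + 3. Bump = 8. G_2 = 7.
G_2 = 7. HB_5(7) = 5 + 2. Bump = 8. G_3 = 7.
G_3 = 7. HB_6(7) = 6 + 1. Bump = 8. G_4 = 7.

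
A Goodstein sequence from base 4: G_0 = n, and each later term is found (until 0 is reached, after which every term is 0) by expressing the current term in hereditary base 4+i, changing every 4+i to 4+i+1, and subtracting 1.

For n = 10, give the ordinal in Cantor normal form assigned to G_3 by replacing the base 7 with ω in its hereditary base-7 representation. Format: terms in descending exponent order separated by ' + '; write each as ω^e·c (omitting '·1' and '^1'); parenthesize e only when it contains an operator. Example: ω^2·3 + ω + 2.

ω + 6

i=0: 10 = 2·4 + 2 (b=4); 4→5: 2·5 + 2 = 12; 12−1 = 11
i=1: 11 = 2·5 + 1 (b=5); 5→6: 2·6 + 1 = 13; 13−1 = 12
i=2: 12 = 2·6 (b=6); 6→7: 2·7 = 14; 14−1 = 13
i=3: 13 = 7 + 6 (b=7); 7→8: 8 + 6 = 14; 14−1 = 13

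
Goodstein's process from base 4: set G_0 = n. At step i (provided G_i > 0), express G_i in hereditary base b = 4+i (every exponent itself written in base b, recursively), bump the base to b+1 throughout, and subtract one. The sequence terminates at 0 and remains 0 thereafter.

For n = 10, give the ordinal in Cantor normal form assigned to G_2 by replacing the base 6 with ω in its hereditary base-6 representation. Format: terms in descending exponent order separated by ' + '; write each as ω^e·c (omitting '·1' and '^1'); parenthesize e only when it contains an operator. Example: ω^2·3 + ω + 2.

G_0=10  [base 4] 2·4 + 2  →[4↦5]→  2·5 + 2 = 12  −1 ⇒ G_1=11
G_1=11  [base 5] 2·5 + 1  →[5↦6]→  2·6 + 1 = 13  −1 ⇒ G_2=12
G_2=12  [base 6] 2·6  →[6↦7]→  2·7 = 14  −1 ⇒ G_3=13

ω·2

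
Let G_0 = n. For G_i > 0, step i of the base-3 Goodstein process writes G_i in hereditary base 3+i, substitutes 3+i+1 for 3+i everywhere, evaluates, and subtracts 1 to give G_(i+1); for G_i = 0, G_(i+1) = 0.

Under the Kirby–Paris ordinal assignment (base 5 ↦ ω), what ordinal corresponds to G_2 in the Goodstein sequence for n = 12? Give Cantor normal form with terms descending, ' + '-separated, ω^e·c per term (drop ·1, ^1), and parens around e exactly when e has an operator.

ω^2 + 2

step 0: 12 = 3^2 + 3; sub 4 for 3: 4^2 + 4; = 20; G_1 = 20−1 = 19
step 1: 19 = 4^2 + 3; sub 5 for 4: 5^2 + 3; = 28; G_2 = 28−1 = 27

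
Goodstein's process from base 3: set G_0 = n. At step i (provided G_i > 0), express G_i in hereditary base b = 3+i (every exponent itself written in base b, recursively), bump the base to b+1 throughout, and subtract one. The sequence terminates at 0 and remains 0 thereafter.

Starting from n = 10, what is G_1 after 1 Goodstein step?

(0) 10|_3 = 3^2 + 1 ↦ 4^2 + 1|_4 = 17 ⇒ 16
(1) 16|_4 = 4^2 ↦ 5^2|_5 = 25 ⇒ 24

16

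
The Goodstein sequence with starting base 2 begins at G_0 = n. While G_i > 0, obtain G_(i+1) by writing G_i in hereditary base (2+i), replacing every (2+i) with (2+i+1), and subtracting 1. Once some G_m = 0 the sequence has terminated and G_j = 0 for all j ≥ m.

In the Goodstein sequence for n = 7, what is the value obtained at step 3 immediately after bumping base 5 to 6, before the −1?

46658

7 —HB2→ 2^2 + 2 + 1 —bump→ 3^3 + 3 + 1 = 31 —(−1)→ 30
30 —HB3→ 3^3 + 3 —bump→ 4^4 + 4 = 260 —(−1)→ 259
259 —HB4→ 4^4 + 3 —bump→ 5^5 + 3 = 3128 —(−1)→ 3127
3127 —HB5→ 5^5 + 2 —bump→ 6^6 + 2 = 46658 —(−1)→ 46657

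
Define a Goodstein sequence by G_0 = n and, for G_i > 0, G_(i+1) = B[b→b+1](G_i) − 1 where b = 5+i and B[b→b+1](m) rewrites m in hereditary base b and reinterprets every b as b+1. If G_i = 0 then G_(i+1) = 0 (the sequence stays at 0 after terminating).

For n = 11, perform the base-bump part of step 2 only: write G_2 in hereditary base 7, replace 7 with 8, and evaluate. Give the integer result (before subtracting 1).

G_0=11  [base 5] 2·5 + 1  →[5↦6]→  2·6 + 1 = 13  −1 ⇒ G_1=12
G_1=12  [base 6] 2·6  →[6↦7]→  2·7 = 14  −1 ⇒ G_2=13
G_2=13  [base 7] 7 + 6  →[7↦8]→  8 + 6 = 14  −1 ⇒ G_3=13

14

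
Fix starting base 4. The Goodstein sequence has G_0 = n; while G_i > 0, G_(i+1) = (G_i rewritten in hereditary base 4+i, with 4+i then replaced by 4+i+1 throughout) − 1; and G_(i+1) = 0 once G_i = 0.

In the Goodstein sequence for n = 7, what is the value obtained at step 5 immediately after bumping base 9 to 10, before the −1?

6

i=0: 7 = 4 + 3 (b=4); 4→5: 5 + 3 = 8; 8−1 = 7
i=1: 7 = 5 + 2 (b=5); 5→6: 6 + 2 = 8; 8−1 = 7
i=2: 7 = 6 + 1 (b=6); 6→7: 7 + 1 = 8; 8−1 = 7
i=3: 7 = 7 (b=7); 7→8: 8 = 8; 8−1 = 7
i=4: 7 = 7 (b=8); 8→9: 7 = 7; 7−1 = 6
i=5: 6 = 6 (b=9); 9→10: 6 = 6; 6−1 = 5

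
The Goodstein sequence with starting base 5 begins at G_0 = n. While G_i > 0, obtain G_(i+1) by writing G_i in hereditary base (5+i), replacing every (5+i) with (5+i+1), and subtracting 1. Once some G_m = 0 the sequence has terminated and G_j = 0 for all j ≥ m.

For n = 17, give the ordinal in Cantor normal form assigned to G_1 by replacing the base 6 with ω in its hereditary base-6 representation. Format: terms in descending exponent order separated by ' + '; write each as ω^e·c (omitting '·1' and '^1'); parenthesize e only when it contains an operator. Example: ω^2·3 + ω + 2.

ω·3 + 1

G_0 = 17. HB_5(17) = 3·5 + 2. Bump = 20. G_1 = 19.
G_1 = 19. HB_6(19) = 3·6 + 1. Bump = 22. G_2 = 21.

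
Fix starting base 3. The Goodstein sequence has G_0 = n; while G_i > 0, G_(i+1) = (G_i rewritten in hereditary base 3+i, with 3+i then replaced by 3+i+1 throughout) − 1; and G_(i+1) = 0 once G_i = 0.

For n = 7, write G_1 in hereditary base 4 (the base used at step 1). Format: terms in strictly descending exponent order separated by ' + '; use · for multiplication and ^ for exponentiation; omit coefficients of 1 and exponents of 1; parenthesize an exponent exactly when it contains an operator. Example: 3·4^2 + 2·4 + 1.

2·4

i=0: 7 = 2·3 + 1 (b=3); 3→4: 2·4 + 1 = 9; 9−1 = 8
i=1: 8 = 2·4 (b=4); 4→5: 2·5 = 10; 10−1 = 9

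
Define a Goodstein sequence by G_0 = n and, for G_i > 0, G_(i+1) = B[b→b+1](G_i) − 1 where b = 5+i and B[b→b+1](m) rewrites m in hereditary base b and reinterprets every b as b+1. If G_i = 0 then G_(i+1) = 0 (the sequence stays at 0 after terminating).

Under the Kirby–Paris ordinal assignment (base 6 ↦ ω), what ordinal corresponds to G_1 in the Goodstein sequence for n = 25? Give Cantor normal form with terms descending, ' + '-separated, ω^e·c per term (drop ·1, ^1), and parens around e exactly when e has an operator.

ω·5 + 5

[0] 25 ≡ 5^2 (base 5). Lift 6: 36. −1: 35.
[1] 35 ≡ 5·6 + 5 (base 6). Lift 7: 40. −1: 39.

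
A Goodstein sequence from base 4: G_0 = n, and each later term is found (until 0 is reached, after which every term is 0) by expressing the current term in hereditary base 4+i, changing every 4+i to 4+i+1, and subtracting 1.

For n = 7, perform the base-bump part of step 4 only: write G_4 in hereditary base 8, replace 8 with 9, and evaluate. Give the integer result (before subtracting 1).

G_0 = 7. HB_4(7) = 4 + 3. Bump = 8. G_1 = 7.
G_1 = 7. HB_5(7) = 5 + 2. Bump = 8. G_2 = 7.
G_2 = 7. HB_6(7) = 6 + 1. Bump = 8. G_3 = 7.
G_3 = 7. HB_7(7) = 7. Bump = 8. G_4 = 7.
G_4 = 7. HB_8(7) = 7. Bump = 7. G_5 = 6.

7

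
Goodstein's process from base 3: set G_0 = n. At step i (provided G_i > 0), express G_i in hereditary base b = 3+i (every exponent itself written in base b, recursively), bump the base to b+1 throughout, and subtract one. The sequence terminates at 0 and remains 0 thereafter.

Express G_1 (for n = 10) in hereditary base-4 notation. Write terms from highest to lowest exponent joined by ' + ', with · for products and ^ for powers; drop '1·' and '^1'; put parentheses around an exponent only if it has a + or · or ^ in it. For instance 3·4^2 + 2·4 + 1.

G_0=10  [base 3] 3^2 + 1  →[3↦4]→  4^2 + 1 = 17  −1 ⇒ G_1=16
G_1=16  [base 4] 4^2  →[4↦5]→  5^2 = 25  −1 ⇒ G_2=24

4^2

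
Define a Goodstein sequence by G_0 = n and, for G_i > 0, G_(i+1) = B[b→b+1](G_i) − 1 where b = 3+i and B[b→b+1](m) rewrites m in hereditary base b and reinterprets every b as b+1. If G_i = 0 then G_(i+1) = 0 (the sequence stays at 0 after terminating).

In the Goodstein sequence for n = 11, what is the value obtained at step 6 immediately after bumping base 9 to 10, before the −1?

52

[0] 11 ≡ 3^2 + 2 (base 3). Lift 4: 18. −1: 17.
[1] 17 ≡ 4^2 + 1 (base 4). Lift 5: 26. −1: 25.
[2] 25 ≡ 5^2 (base 5). Lift 6: 36. −1: 35.
[3] 35 ≡ 5·6 + 5 (base 6). Lift 7: 40. −1: 39.
[4] 39 ≡ 5·7 + 4 (base 7). Lift 8: 44. −1: 43.
[5] 43 ≡ 5·8 + 3 (base 8). Lift 9: 48. −1: 47.
[6] 47 ≡ 5·9 + 2 (base 9). Lift 10: 52. −1: 51.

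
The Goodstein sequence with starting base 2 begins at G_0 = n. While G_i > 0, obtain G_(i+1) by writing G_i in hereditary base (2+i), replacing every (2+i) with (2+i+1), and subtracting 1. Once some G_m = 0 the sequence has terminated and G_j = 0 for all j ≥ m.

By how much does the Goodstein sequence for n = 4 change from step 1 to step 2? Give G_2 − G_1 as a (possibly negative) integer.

15

4 —HB2→ 2^2 —bump→ 3^3 = 27 —(−1)→ 26
26 —HB3→ 2·3^2 + 2·3 + 2 —bump→ 2·4^2 + 2·4 + 2 = 42 —(−1)→ 41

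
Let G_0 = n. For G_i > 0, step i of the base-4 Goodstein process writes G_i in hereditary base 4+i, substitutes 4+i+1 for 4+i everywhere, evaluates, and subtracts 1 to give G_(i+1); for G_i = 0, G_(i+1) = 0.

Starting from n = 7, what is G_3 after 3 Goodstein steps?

7

G_0 = 7. HB_4(7) = 4 + 3. Bump = 8. G_1 = 7.
G_1 = 7. HB_5(7) = 5 + 2. Bump = 8. G_2 = 7.
G_2 = 7. HB_6(7) = 6 + 1. Bump = 8. G_3 = 7.
G_3 = 7. HB_7(7) = 7. Bump = 8. G_4 = 7.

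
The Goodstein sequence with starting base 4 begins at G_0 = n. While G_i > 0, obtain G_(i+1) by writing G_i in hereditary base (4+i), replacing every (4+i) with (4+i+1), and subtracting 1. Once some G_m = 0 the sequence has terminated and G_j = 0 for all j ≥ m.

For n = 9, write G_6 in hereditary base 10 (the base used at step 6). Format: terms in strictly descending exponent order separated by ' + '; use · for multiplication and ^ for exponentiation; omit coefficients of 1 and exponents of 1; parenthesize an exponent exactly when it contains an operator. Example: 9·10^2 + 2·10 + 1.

10 + 1

9 —HB4→ 2·4 + 1 —bump→ 2·5 + 1 = 11 —(−1)→ 10
10 —HB5→ 2·5 —bump→ 2·6 = 12 —(−1)→ 11
11 —HB6→ 6 + 5 —bump→ 7 + 5 = 12 —(−1)→ 11
11 —HB7→ 7 + 4 —bump→ 8 + 4 = 12 —(−1)→ 11
11 —HB8→ 8 + 3 —bump→ 9 + 3 = 12 —(−1)→ 11
11 —HB9→ 9 + 2 —bump→ 10 + 2 = 12 —(−1)→ 11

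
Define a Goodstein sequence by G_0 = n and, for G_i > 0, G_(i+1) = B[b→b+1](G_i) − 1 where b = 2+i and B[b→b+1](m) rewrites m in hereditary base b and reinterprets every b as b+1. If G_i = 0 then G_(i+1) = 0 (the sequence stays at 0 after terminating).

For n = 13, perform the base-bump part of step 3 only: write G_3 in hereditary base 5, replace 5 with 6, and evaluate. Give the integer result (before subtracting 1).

280712

i=0: 13 = 2^(2 + 1) + 2^2 + 1 (b=2); 2→3: 3^(3 + 1) + 3^3 + 1 = 109; 109−1 = 108
i=1: 108 = 3^(3 + 1) + 3^3 (b=3); 3→4: 4^(4 + 1) + 4^4 = 1280; 1280−1 = 1279
i=2: 1279 = 4^(4 + 1) + 3·4^3 + 3·4^2 + 3·4 + 3 (b=4); 4→5: 5^(5 + 1) + 3·5^3 + 3·5^2 + 3·5 + 3 = 16093; 16093−1 = 16092
i=3: 16092 = 5^(5 + 1) + 3·5^3 + 3·5^2 + 3·5 + 2 (b=5); 5→6: 6^(6 + 1) + 3·6^3 + 3·6^2 + 3·6 + 2 = 280712; 280712−1 = 280711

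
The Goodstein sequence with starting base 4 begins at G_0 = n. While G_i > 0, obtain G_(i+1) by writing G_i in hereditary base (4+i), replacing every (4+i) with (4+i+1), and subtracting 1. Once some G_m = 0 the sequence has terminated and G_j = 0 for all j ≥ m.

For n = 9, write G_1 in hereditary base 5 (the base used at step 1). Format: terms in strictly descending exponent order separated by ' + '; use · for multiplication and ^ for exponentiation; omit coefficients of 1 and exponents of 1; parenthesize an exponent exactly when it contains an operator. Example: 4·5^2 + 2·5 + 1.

2·5

base 4: 9 = 2·4 + 1; at 5: 2·5 + 1 = 11; next = 10
base 5: 10 = 2·5; at 6: 2·6 = 12; next = 11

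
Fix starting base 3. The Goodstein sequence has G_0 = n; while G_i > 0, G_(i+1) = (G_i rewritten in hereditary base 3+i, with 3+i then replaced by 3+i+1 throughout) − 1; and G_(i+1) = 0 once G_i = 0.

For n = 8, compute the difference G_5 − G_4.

0

G_0=8  [base 3] 2·3 + 2  →[3↦4]→  2·4 + 2 = 10  −1 ⇒ G_1=9
G_1=9  [base 4] 2·4 + 1  →[4↦5]→  2·5 + 1 = 11  −1 ⇒ G_2=10
G_2=10  [base 5] 2·5  →[5↦6]→  2·6 = 12  −1 ⇒ G_3=11
G_3=11  [base 6] 6 + 5  →[6↦7]→  7 + 5 = 12  −1 ⇒ G_4=11
G_4=11  [base 7] 7 + 4  →[7↦8]→  8 + 4 = 12  −1 ⇒ G_5=11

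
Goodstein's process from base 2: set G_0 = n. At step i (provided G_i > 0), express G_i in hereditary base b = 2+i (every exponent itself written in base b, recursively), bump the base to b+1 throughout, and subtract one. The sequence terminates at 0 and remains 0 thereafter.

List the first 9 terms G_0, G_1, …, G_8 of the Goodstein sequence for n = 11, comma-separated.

[0] 11 ≡ 2^(2 + 1) + 2 + 1 (base 2). Lift 3: 85. −1: 84.
[1] 84 ≡ 3^(3 + 1) + 3 (base 3). Lift 4: 1028. −1: 1027.
[2] 1027 ≡ 4^(4 + 1) + 3 (base 4). Lift 5: 15628. −1: 15627.
[3] 15627 ≡ 5^(5 + 1) + 2 (base 5). Lift 6: 279938. −1: 279937.
[4] 279937 ≡ 6^(6 + 1) + 1 (base 6). Lift 7: 5764802. −1: 5764801.
[5] 5764801 ≡ 7^(7 + 1) (base 7). Lift 8: 134217728. −1: 134217727.
[6] 134217727 ≡ 7·8^8 + 7·8^7 + 7·8^6 + 7·8^5 + 7·8^4 + 7·8^3 + 7·8^2 + 7·8 + 7 (base 8). Lift 9: 2749609303. −1: 2749609302.
[7] 2749609302 ≡ 7·9^9 + 7·9^7 + 7·9^6 + 7·9^5 + 7·9^4 + 7·9^3 + 7·9^2 + 7·9 + 6 (base 9). Lift 10: 70077777776. −1: 70077777775.

11, 84, 1027, 15627, 279937, 5764801, 134217727, 2749609302, 70077777775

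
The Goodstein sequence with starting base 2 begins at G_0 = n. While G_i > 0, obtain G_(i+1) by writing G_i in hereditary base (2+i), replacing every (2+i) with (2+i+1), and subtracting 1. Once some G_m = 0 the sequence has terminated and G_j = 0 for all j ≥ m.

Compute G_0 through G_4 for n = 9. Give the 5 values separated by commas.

i=0: 9 = 2^(2 + 1) + 1 (b=2); 2→3: 3^(3 + 1) + 1 = 82; 82−1 = 81
i=1: 81 = 3^(3 + 1) (b=3); 3→4: 4^(4 + 1) = 1024; 1024−1 = 1023
i=2: 1023 = 3·4^4 + 3·4^3 + 3·4^2 + 3·4 + 3 (b=4); 4→5: 3·5^5 + 3·5^3 + 3·5^2 + 3·5 + 3 = 9843; 9843−1 = 9842
i=3: 9842 = 3·5^5 + 3·5^3 + 3·5^2 + 3·5 + 2 (b=5); 5→6: 3·6^6 + 3·6^3 + 3·6^2 + 3·6 + 2 = 140744; 140744−1 = 140743

9, 81, 1023, 9842, 140743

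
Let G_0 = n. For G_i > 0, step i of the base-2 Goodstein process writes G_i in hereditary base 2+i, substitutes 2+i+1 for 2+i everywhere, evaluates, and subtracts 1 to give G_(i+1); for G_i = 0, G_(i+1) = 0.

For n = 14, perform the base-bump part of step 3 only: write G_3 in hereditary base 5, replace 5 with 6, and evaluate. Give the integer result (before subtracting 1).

base 2: 14 = 2^(2 + 1) + 2^2 + 2; at 3: 3^(3 + 1) + 3^3 + 3 = 111; next = 110
base 3: 110 = 3^(3 + 1) + 3^3 + 2; at 4: 4^(4 + 1) + 4^4 + 2 = 1282; next = 1281
base 4: 1281 = 4^(4 + 1) + 4^4 + 1; at 5: 5^(5 + 1) + 5^5 + 1 = 18751; next = 18750
base 5: 18750 = 5^(5 + 1) + 5^5; at 6: 6^(6 + 1) + 6^6 = 326592; next = 326591

326592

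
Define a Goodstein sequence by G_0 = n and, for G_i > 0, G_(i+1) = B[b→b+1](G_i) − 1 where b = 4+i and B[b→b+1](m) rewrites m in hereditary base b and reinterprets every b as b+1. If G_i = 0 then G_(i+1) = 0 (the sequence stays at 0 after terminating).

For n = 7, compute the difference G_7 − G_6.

G_0=7  [base 4] 4 + 3  →[4↦5]→  5 + 3 = 8  −1 ⇒ G_1=7
G_1=7  [base 5] 5 + 2  →[5↦6]→  6 + 2 = 8  −1 ⇒ G_2=7
G_2=7  [base 6] 6 + 1  →[6↦7]→  7 + 1 = 8  −1 ⇒ G_3=7
G_3=7  [base 7] 7  →[7↦8]→  8 = 8  −1 ⇒ G_4=7
G_4=7  [base 8] 7  →[8↦9]→  7 = 7  −1 ⇒ G_5=6
G_5=6  [base 9] 6  →[9↦10]→  6 = 6  −1 ⇒ G_6=5
G_6=5  [base 10] 5  →[10↦11]→  5 = 5  −1 ⇒ G_7=4

-1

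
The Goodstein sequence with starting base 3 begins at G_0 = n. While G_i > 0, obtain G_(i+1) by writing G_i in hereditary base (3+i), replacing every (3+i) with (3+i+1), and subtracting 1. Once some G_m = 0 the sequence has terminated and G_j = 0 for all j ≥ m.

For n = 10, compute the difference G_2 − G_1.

8

base 3: 10 = 3^2 + 1; at 4: 4^2 + 1 = 17; next = 16
base 4: 16 = 4^2; at 5: 5^2 = 25; next = 24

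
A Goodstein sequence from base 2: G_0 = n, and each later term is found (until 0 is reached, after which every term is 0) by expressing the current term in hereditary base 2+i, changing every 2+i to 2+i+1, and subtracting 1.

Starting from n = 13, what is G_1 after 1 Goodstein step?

[0] 13 ≡ 2^(2 + 1) + 2^2 + 1 (base 2). Lift 3: 109. −1: 108.
[1] 108 ≡ 3^(3 + 1) + 3^3 (base 3). Lift 4: 1280. −1: 1279.

108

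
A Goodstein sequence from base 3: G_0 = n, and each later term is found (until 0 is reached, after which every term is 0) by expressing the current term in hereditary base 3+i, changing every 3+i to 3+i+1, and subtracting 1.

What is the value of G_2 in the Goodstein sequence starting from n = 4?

4

i=0: 4 = 3 + 1 (b=3); 3→4: 4 + 1 = 5; 5−1 = 4
i=1: 4 = 4 (b=4); 4→5: 5 = 5; 5−1 = 4
i=2: 4 = 4 (b=5); 5→6: 4 = 4; 4−1 = 3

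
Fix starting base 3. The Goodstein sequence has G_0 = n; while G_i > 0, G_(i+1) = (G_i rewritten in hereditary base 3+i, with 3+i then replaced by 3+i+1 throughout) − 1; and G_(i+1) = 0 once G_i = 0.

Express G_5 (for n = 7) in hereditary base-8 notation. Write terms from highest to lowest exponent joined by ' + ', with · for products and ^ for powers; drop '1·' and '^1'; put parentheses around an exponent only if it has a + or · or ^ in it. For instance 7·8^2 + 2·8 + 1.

8 + 1

step 0: 7 = 2·3 + 1; sub 4 for 3: 2·4 + 1; = 9; G_1 = 9−1 = 8
step 1: 8 = 2·4; sub 5 for 4: 2·5; = 10; G_2 = 10−1 = 9
step 2: 9 = 5 + 4; sub 6 for 5: 6 + 4; = 10; G_3 = 10−1 = 9
step 3: 9 = 6 + 3; sub 7 for 6: 7 + 3; = 10; G_4 = 10−1 = 9
step 4: 9 = 7 + 2; sub 8 for 7: 8 + 2; = 10; G_5 = 10−1 = 9
step 5: 9 = 8 + 1; sub 9 for 8: 9 + 1; = 10; G_6 = 10−1 = 9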